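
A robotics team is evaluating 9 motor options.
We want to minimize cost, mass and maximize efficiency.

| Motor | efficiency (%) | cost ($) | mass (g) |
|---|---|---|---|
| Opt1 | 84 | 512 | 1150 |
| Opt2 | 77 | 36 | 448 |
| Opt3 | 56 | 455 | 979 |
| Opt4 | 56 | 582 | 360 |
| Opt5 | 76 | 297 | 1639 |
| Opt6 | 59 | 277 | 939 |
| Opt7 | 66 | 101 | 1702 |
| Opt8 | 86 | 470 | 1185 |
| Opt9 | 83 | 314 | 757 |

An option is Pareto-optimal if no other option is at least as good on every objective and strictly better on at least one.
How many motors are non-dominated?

Opt1: not dominated.
Opt2: not dominated (best cost).
Opt3: dominated by Opt2 (efficiency 77≥56, cost 36≤455, mass 448≤979).
Opt4: not dominated (best mass).
Opt5: dominated by Opt2 (efficiency 77≥76, cost 36≤297, mass 448≤1639).
Opt6: dominated by Opt2 (efficiency 77≥59, cost 36≤277, mass 448≤939).
Opt7: dominated by Opt2 (efficiency 77≥66, cost 36≤101, mass 448≤1702).
Opt8: not dominated (best efficiency).
Opt9: not dominated.
Pareto-optimal: Opt1, Opt2, Opt4, Opt8, Opt9 → 5.

5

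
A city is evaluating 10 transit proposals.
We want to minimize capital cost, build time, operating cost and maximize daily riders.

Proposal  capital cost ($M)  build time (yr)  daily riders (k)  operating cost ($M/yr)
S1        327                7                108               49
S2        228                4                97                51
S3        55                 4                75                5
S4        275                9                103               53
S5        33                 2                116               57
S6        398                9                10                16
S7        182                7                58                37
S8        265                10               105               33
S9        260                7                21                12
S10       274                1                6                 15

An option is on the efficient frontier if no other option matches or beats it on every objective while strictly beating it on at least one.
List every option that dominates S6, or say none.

S3: capital cost 55≤398, build time 4≤9, daily riders 75≥10, operating cost 5≤16 — dominates S6.
S9: capital cost 260≤398, build time 7≤9, daily riders 21≥10, operating cost 12≤16 — dominates S6.
Others (S1, S2, S4, S5, S7, S8, S10) are each worse than S6 on at least one objective.

S3, S9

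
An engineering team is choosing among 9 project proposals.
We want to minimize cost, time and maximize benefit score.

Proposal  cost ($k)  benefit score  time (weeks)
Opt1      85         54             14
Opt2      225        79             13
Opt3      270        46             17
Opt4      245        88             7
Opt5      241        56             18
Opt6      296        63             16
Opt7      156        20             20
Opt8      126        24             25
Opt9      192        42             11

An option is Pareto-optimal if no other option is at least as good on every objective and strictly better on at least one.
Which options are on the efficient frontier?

Opt1: not dominated (best cost).
Opt2: not dominated.
Opt3: dominated by Opt1 (cost 85≤270, benefit score 54≥46, time 14≤17).
Opt4: not dominated (best benefit score).
Opt5: dominated by Opt2 (cost 225≤241, benefit score 79≥56, time 13≤18).
Opt6: dominated by Opt2 (cost 225≤296, benefit score 79≥63, time 13≤16).
Opt7: dominated by Opt1 (cost 85≤156, benefit score 54≥20, time 14≤20).
Opt8: dominated by Opt1 (cost 85≤126, benefit score 54≥24, time 14≤25).
Opt9: not dominated.

Opt1, Opt2, Opt4, Opt9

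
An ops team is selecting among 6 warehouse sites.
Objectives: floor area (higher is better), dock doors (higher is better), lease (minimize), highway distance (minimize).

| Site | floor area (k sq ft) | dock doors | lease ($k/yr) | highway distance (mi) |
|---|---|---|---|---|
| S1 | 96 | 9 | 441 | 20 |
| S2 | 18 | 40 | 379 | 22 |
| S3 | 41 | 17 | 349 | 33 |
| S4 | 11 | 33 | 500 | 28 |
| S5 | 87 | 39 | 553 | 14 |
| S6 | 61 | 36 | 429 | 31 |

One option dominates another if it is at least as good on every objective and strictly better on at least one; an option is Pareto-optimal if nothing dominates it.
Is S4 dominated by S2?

S2 vs S4: floor area 18≥11, dock doors 40≥33, lease 379≤500, highway distance 22≤28 — S2 is at least as good on every objective with at least one strict improvement.

Yes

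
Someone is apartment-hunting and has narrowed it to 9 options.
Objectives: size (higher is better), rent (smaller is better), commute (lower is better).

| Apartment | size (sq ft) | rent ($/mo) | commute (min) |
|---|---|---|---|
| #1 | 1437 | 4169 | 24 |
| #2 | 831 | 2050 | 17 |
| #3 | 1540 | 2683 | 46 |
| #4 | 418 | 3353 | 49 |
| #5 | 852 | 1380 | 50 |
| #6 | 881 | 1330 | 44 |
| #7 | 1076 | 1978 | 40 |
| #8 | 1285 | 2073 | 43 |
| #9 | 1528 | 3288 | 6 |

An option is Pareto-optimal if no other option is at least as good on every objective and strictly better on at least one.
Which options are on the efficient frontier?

#2, #3, #6, #7, #8, #9

#1: dominated by #9 (size 1528≥1437, rent 3288≤4169, commute 6≤24).
#2: not dominated.
#3: not dominated (best size).
#4: dominated by #2 (size 831≥418, rent 2050≤3353, commute 17≤49).
#5: dominated by #6 (size 881≥852, rent 1330≤1380, commute 44≤50).
#6: not dominated (best rent).
#7: not dominated.
#8: not dominated.
#9: not dominated (best commute).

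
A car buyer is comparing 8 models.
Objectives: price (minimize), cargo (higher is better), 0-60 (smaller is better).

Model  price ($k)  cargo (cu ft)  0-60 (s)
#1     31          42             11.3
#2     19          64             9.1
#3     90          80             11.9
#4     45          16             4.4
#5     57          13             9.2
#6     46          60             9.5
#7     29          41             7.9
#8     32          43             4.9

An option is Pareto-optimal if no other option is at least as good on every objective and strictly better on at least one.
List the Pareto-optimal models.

#2, #3, #4, #7, #8

#1: dominated by #2 (price 19≤31, cargo 64≥42, 0-60 9.1≤11.3).
#2: not dominated (best price).
#3: not dominated (best cargo).
#4: not dominated (best 0-60).
#5: dominated by #2 (price 19≤57, cargo 64≥13, 0-60 9.1≤9.2).
#6: dominated by #2 (price 19≤46, cargo 64≥60, 0-60 9.1≤9.5).
#7: not dominated.
#8: not dominated.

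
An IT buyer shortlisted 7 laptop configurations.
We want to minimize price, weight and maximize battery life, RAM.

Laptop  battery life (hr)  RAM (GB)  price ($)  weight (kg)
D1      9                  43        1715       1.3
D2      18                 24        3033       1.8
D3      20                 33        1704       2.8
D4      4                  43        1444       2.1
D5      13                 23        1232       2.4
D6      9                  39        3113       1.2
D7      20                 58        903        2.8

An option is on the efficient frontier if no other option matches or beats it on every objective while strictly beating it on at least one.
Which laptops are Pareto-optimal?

D1: not dominated.
D2: not dominated.
D3: dominated by D7 (battery life 20≥20, RAM 58≥33, price 903≤1704, weight 2.8≤2.8).
D4: not dominated.
D5: not dominated.
D6: not dominated (best weight).
D7: not dominated (best RAM).

D1, D2, D4, D5, D6, D7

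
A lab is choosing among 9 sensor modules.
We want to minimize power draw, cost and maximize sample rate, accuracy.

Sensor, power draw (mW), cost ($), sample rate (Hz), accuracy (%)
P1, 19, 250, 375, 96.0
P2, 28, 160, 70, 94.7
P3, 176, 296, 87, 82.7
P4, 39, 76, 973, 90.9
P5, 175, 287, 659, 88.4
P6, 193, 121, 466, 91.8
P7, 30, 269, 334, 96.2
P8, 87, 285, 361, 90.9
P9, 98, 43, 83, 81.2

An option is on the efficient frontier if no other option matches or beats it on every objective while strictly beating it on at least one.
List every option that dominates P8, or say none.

P1, P4

P1: power draw 19≤87, cost 250≤285, sample rate 375≥361, accuracy 96.0≥90.9 — dominates P8.
P4: power draw 39≤87, cost 76≤285, sample rate 973≥361, accuracy 90.9≥90.9 — dominates P8.
Others (P2, P3, P5, P6, P7, P9) are each worse than P8 on at least one objective.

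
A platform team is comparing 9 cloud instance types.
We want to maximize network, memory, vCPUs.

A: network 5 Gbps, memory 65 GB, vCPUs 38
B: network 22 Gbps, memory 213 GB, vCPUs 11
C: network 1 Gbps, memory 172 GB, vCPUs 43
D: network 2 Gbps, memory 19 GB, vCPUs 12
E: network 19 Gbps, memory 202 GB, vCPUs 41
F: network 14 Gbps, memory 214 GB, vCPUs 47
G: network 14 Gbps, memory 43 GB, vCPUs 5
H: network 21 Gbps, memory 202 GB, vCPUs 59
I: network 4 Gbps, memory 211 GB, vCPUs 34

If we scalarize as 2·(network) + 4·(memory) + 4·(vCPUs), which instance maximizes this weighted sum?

A: 2·5 + 4·65 + 4·38 = 422
B: 2·22 + 4·213 + 4·11 = 940
C: 2·1 + 4·172 + 4·43 = 862
D: 2·2 + 4·19 + 4·12 = 128
E: 2·19 + 4·202 + 4·41 = 1010
F: 2·14 + 4·214 + 4·47 = 1072
G: 2·14 + 4·43 + 4·5 = 220
H: 2·21 + 4·202 + 4·59 = 1086
I: 2·4 + 4·211 + 4·34 = 988
Highest: H at 1086.

H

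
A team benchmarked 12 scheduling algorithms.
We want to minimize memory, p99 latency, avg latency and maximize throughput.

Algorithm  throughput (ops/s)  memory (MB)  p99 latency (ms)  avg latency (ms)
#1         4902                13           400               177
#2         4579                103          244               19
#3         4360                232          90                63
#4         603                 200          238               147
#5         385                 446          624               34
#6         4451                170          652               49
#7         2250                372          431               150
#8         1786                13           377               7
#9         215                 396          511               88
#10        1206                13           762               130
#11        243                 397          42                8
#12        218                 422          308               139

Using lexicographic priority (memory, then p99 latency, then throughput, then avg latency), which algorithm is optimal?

First minimize memory: best is 13, kept {#1, #8, #10}.
Then minimize p99 latency: best is 377, kept {#8}.

#8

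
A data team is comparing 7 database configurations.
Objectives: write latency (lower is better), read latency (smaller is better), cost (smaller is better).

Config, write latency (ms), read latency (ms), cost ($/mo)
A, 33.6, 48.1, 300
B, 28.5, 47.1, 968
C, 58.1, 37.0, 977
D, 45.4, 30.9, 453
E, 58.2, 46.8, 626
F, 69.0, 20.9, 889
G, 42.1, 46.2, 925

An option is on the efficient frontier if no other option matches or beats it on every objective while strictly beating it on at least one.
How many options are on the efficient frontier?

5

A: not dominated (best cost).
B: not dominated (best write latency).
C: dominated by D (write latency 45.4≤58.1, read latency 30.9≤37.0, cost 453≤977).
D: not dominated.
E: dominated by D (write latency 45.4≤58.2, read latency 30.9≤46.8, cost 453≤626).
F: not dominated (best read latency).
G: not dominated.
Pareto-optimal: A, B, D, F, G → 5.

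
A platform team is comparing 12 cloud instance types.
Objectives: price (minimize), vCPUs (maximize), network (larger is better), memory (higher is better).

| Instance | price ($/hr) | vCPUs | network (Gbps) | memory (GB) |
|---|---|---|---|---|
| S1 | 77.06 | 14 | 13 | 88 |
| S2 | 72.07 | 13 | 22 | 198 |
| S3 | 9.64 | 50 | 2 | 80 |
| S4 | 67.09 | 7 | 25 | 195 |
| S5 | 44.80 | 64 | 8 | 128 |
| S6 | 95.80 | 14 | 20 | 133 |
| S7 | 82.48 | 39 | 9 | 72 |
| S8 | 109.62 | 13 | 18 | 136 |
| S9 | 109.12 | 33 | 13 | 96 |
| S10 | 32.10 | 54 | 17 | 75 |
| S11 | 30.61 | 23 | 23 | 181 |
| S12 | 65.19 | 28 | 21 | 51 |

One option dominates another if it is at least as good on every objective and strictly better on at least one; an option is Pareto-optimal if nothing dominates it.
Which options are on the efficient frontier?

S1: dominated by S11 (price 30.61≤77.06, vCPUs 23≥14, network 23≥13, memory 181≥88).
S2: not dominated (best memory).
S3: not dominated (best price).
S4: not dominated (best network).
S5: not dominated (best vCPUs).
S6: dominated by S11 (price 30.61≤95.80, vCPUs 23≥14, network 23≥20, memory 181≥133).
S7: dominated by S10 (price 32.10≤82.48, vCPUs 54≥39, network 17≥9, memory 75≥72).
S8: dominated by S2 (price 72.07≤109.62, vCPUs 13≥13, network 22≥18, memory 198≥136).
S9: not dominated.
S10: not dominated.
S11: not dominated.
S12: not dominated.

S2, S3, S4, S5, S9, S10, S11, S12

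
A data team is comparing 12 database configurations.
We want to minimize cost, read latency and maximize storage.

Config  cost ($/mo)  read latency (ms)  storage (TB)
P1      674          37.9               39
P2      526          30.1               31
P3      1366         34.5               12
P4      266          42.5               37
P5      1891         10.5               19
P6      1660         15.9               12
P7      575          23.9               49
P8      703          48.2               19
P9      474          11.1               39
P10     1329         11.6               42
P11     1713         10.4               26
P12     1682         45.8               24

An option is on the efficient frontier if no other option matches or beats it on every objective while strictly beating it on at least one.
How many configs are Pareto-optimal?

P1: dominated by P7 (cost 575≤674, read latency 23.9≤37.9, storage 49≥39).
P2: dominated by P9 (cost 474≤526, read latency 11.1≤30.1, storage 39≥31).
P3: dominated by P2 (cost 526≤1366, read latency 30.1≤34.5, storage 31≥12).
P4: not dominated (best cost).
P5: dominated by P11 (cost 1713≤1891, read latency 10.4≤10.5, storage 26≥19).
P6: dominated by P9 (cost 474≤1660, read latency 11.1≤15.9, storage 39≥12).
P7: not dominated (best storage).
P8: dominated by P1 (cost 674≤703, read latency 37.9≤48.2, storage 39≥19).
P9: not dominated.
P10: not dominated.
P11: not dominated (best read latency).
P12: dominated by P1 (cost 674≤1682, read latency 37.9≤45.8, storage 39≥24).
Pareto-optimal: P4, P7, P9, P10, P11 → 5.

5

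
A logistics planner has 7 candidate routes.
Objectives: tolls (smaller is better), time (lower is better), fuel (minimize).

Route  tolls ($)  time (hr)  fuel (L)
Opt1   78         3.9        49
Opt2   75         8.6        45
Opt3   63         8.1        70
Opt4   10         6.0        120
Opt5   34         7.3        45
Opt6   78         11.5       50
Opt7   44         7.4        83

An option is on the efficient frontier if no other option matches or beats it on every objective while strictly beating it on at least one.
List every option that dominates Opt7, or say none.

Opt5: tolls 34≤44, time 7.3≤7.4, fuel 45≤83 — dominates Opt7.
Others (Opt1, Opt2, Opt3, Opt4, Opt6) are each worse than Opt7 on at least one objective.

Opt5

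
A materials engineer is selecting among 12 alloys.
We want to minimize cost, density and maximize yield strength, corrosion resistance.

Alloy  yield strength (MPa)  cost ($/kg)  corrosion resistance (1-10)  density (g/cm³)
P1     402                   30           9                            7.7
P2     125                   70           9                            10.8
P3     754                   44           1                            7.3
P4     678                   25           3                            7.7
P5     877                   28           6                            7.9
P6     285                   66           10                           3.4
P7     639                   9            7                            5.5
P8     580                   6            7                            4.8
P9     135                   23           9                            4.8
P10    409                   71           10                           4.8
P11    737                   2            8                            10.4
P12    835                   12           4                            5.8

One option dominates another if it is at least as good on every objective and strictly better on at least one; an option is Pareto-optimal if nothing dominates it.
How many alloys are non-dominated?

P1: not dominated.
P2: dominated by P1 (yield strength 402≥125, cost 30≤70, corrosion resistance 9≥9, density 7.7≤10.8).
P3: dominated by P12 (yield strength 835≥754, cost 12≤44, corrosion resistance 4≥1, density 5.8≤7.3).
P4: dominated by P12 (yield strength 835≥678, cost 12≤25, corrosion resistance 4≥3, density 5.8≤7.7).
P5: not dominated (best yield strength).
P6: not dominated (best density).
P7: not dominated.
P8: not dominated.
P9: not dominated.
P10: not dominated.
P11: not dominated (best cost).
P12: not dominated.
Pareto-optimal: P1, P5, P6, P7, P8, P9, P10, P11, P12 → 9.

9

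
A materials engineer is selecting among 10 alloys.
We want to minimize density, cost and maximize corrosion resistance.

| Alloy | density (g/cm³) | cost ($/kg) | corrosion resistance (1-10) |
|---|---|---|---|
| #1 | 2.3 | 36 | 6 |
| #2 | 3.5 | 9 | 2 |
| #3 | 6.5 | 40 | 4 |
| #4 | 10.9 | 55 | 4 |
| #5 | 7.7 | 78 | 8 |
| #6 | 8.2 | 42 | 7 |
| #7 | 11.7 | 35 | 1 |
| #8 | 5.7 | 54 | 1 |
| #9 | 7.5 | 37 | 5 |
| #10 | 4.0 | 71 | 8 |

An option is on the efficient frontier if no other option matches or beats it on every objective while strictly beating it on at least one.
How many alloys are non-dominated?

#1: not dominated (best density).
#2: not dominated (best cost).
#3: dominated by #1 (density 2.3≤6.5, cost 36≤40, corrosion resistance 6≥4).
#4: dominated by #1 (density 2.3≤10.9, cost 36≤55, corrosion resistance 6≥4).
#5: dominated by #10 (density 4.0≤7.7, cost 71≤78, corrosion resistance 8≥8).
#6: not dominated.
#7: dominated by #2 (density 3.5≤11.7, cost 9≤35, corrosion resistance 2≥1).
#8: dominated by #1 (density 2.3≤5.7, cost 36≤54, corrosion resistance 6≥1).
#9: dominated by #1 (density 2.3≤7.5, cost 36≤37, corrosion resistance 6≥5).
#10: not dominated.
Pareto-optimal: #1, #2, #6, #10 → 4.

4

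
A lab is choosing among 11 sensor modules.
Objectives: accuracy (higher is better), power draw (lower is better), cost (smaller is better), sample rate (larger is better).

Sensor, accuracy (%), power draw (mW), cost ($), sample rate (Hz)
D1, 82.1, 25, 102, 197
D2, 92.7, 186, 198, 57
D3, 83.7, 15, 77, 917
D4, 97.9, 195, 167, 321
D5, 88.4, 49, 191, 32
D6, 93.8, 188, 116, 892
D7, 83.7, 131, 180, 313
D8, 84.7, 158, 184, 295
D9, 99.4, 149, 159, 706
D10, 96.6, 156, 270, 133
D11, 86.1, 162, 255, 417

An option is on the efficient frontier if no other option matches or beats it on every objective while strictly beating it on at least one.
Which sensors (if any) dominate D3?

none

D1: worse on accuracy (82.1 vs 83.7).
D2: worse on power draw (186 vs 15).
D4: worse on power draw (195 vs 15).
D5: worse on power draw (49 vs 15).
D6: worse on power draw (188 vs 15).
D7: worse on power draw (131 vs 15).
D8: worse on power draw (158 vs 15).
D9: worse on power draw (149 vs 15).
D10: worse on power draw (156 vs 15).
D11: worse on power draw (162 vs 15).
No option dominates D3.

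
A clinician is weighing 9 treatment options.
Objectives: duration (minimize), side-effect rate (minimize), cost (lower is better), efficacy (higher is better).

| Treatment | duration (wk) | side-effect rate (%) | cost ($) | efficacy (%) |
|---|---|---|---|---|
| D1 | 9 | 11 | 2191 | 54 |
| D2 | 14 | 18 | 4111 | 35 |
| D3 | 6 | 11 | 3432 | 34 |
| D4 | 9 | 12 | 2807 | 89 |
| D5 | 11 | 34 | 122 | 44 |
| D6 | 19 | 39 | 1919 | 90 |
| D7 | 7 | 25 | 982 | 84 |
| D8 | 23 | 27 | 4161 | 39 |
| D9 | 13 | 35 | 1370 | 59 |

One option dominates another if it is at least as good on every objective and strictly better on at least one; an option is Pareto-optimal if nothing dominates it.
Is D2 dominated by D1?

Yes

D1 vs D2: duration 9≤14, side-effect rate 11≤18, cost 2191≤4111, efficacy 54≥35 — D1 is at least as good on every objective with at least one strict improvement.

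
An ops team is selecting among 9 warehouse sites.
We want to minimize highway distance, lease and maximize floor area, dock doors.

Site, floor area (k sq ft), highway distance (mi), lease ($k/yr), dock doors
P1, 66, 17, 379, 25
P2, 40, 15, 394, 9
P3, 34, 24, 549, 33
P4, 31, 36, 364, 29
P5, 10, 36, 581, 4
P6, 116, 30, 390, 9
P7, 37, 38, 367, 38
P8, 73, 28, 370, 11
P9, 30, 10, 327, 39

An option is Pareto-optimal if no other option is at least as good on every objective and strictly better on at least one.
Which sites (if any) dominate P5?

P1: floor area 66≥10, highway distance 17≤36, lease 379≤581, dock doors 25≥4 — dominates P5.
P2: floor area 40≥10, highway distance 15≤36, lease 394≤581, dock doors 9≥4 — dominates P5.
P3: floor area 34≥10, highway distance 24≤36, lease 549≤581, dock doors 33≥4 — dominates P5.
P4: floor area 31≥10, highway distance 36≤36, lease 364≤581, dock doors 29≥4 — dominates P5.
P6: floor area 116≥10, highway distance 30≤36, lease 390≤581, dock doors 9≥4 — dominates P5.
P8: floor area 73≥10, highway distance 28≤36, lease 370≤581, dock doors 11≥4 — dominates P5.
P9: floor area 30≥10, highway distance 10≤36, lease 327≤581, dock doors 39≥4 — dominates P5.
Others (P7) are each worse than P5 on at least one objective.

P1, P2, P3, P4, P6, P8, P9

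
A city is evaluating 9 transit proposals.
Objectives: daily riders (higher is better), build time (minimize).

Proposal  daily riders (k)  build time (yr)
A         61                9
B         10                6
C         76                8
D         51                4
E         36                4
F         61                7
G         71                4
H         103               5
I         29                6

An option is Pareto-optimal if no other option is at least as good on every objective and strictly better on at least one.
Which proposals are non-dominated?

A: dominated by C (daily riders 76≥61, build time 8≤9).
B: dominated by D (daily riders 51≥10, build time 4≤6).
C: dominated by H (daily riders 103≥76, build time 5≤8).
D: dominated by G (daily riders 71≥51, build time 4≤4).
E: dominated by D (daily riders 51≥36, build time 4≤4).
F: dominated by G (daily riders 71≥61, build time 4≤7).
G: not dominated.
H: not dominated (best daily riders).
I: dominated by D (daily riders 51≥29, build time 4≤6).

G, H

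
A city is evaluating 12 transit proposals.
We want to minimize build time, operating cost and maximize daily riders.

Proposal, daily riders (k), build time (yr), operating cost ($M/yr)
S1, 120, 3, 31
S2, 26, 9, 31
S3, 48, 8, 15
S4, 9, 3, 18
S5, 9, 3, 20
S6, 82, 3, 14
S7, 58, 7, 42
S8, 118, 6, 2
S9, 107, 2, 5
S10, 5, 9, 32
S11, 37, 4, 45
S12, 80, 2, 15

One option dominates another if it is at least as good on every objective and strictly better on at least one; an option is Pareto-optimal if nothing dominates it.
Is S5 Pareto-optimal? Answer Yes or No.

No

S4 vs S5: daily riders 9≥9, build time 3≤3, operating cost 18≤20 — S4 is at least as good on every objective and strictly better on at least one, so S4 dominates S5.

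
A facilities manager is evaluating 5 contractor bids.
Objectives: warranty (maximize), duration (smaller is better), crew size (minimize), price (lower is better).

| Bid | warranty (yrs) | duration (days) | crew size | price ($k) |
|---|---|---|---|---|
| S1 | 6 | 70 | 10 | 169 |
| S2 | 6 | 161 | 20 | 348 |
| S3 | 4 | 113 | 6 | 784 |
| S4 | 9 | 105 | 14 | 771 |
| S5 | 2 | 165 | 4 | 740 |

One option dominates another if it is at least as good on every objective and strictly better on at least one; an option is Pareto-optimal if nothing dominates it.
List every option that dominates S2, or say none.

S1

S1: warranty 6≥6, duration 70≤161, crew size 10≤20, price 169≤348 — dominates S2.
Others (S3, S4, S5) are each worse than S2 on at least one objective.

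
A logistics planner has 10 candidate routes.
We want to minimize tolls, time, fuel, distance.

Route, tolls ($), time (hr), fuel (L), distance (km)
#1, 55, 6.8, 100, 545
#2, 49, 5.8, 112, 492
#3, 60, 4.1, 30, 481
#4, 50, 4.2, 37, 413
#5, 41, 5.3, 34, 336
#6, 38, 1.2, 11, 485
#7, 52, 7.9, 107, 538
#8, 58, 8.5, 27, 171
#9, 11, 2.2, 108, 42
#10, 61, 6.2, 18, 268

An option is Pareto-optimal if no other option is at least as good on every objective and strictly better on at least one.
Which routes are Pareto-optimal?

#3, #4, #5, #6, #8, #9, #10

#1: dominated by #4 (tolls 50≤55, time 4.2≤6.8, fuel 37≤100, distance 413≤545).
#2: dominated by #5 (tolls 41≤49, time 5.3≤5.8, fuel 34≤112, distance 336≤492).
#3: not dominated.
#4: not dominated.
#5: not dominated.
#6: not dominated (best time).
#7: dominated by #4 (tolls 50≤52, time 4.2≤7.9, fuel 37≤107, distance 413≤538).
#8: not dominated.
#9: not dominated (best tolls).
#10: not dominated.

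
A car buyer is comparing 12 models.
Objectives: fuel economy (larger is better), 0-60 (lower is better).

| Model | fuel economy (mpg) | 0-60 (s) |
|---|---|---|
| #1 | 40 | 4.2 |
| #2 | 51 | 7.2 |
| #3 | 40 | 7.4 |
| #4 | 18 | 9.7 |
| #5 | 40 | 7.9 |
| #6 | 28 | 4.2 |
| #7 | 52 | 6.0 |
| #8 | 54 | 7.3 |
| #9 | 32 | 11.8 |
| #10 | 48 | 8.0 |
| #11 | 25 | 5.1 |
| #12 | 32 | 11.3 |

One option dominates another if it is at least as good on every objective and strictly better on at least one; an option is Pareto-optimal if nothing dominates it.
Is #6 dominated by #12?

#12 vs #6: #12 is worse on 0-60 (11.3 vs 4.2), so it does not dominate #6.

No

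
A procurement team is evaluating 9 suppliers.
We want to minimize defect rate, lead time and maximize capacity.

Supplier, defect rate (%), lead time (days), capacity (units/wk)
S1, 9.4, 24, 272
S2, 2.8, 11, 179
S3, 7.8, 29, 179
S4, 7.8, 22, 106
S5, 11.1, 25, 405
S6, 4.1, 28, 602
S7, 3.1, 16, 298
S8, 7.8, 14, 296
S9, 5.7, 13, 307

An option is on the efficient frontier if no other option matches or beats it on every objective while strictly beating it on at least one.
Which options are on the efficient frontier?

S2, S5, S6, S7, S9

S1: dominated by S7 (defect rate 3.1≤9.4, lead time 16≤24, capacity 298≥272).
S2: not dominated (best defect rate).
S3: dominated by S2 (defect rate 2.8≤7.8, lead time 11≤29, capacity 179≥179).
S4: dominated by S2 (defect rate 2.8≤7.8, lead time 11≤22, capacity 179≥106).
S5: not dominated.
S6: not dominated (best capacity).
S7: not dominated.
S8: dominated by S9 (defect rate 5.7≤7.8, lead time 13≤14, capacity 307≥296).
S9: not dominated.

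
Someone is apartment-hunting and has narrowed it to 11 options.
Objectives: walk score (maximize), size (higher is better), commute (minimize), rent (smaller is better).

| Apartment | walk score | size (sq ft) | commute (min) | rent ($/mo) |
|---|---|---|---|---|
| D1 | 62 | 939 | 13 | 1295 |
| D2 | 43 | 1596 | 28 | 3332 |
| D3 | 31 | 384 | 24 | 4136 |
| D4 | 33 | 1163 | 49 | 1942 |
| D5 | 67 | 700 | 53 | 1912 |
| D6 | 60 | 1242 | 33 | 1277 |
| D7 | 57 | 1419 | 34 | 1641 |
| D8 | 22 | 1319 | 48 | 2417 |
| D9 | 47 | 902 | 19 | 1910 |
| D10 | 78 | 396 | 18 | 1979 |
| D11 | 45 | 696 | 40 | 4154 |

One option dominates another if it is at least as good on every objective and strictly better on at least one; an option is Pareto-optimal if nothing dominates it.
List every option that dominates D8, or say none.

D7

D7: walk score 57≥22, size 1419≥1319, commute 34≤48, rent 1641≤2417 — dominates D8.
Others (D1, D2, D3, D4, D5, D6, D9, D10, D11) are each worse than D8 on at least one objective.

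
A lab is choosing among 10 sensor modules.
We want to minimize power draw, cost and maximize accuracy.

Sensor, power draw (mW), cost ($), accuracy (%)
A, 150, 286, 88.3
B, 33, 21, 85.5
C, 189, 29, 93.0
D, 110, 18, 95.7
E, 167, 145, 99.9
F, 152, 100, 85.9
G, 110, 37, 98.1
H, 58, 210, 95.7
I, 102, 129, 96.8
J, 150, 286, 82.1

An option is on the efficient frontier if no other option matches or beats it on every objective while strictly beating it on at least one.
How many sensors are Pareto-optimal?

6

A: dominated by D (power draw 110≤150, cost 18≤286, accuracy 95.7≥88.3).
B: not dominated (best power draw).
C: dominated by D (power draw 110≤189, cost 18≤29, accuracy 95.7≥93.0).
D: not dominated (best cost).
E: not dominated (best accuracy).
F: dominated by D (power draw 110≤152, cost 18≤100, accuracy 95.7≥85.9).
G: not dominated.
H: not dominated.
I: not dominated.
J: dominated by A (power draw 150≤150, cost 286≤286, accuracy 88.3≥82.1).
Pareto-optimal: B, D, E, G, H, I → 6.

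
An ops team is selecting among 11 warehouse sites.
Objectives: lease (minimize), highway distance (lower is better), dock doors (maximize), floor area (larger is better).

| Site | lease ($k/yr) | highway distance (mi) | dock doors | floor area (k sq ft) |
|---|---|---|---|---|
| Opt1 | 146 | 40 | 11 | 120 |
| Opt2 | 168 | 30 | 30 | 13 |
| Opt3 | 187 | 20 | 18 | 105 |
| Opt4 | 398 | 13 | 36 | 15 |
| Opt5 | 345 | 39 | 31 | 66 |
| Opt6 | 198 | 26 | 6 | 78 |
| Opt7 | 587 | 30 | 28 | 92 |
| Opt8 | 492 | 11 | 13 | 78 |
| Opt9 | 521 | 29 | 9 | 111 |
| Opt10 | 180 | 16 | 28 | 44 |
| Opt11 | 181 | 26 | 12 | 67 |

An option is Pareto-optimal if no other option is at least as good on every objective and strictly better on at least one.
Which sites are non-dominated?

Opt1, Opt2, Opt3, Opt4, Opt5, Opt7, Opt8, Opt9, Opt10, Opt11

Opt1: not dominated (best lease).
Opt2: not dominated.
Opt3: not dominated.
Opt4: not dominated (best dock doors).
Opt5: not dominated.
Opt6: dominated by Opt3 (lease 187≤198, highway distance 20≤26, dock doors 18≥6, floor area 105≥78).
Opt7: not dominated.
Opt8: not dominated (best highway distance).
Opt9: not dominated.
Opt10: not dominated.
Opt11: not dominated.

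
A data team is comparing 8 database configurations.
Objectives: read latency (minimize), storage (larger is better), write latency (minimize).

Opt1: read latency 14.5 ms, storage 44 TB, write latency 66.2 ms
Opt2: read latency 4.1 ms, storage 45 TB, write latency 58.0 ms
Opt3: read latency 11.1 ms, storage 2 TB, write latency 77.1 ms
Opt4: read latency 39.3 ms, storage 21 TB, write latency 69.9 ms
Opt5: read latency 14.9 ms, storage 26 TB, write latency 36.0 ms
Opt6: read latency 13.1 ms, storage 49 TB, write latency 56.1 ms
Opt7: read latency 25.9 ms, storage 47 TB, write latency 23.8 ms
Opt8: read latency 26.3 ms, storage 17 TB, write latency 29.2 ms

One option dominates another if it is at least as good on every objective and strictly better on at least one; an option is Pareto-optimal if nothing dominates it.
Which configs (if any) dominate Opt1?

Opt2: read latency 4.1≤14.5, storage 45≥44, write latency 58.0≤66.2 — dominates Opt1.
Opt6: read latency 13.1≤14.5, storage 49≥44, write latency 56.1≤66.2 — dominates Opt1.
Others (Opt3, Opt4, Opt5, Opt7, Opt8) are each worse than Opt1 on at least one objective.

Opt2, Opt6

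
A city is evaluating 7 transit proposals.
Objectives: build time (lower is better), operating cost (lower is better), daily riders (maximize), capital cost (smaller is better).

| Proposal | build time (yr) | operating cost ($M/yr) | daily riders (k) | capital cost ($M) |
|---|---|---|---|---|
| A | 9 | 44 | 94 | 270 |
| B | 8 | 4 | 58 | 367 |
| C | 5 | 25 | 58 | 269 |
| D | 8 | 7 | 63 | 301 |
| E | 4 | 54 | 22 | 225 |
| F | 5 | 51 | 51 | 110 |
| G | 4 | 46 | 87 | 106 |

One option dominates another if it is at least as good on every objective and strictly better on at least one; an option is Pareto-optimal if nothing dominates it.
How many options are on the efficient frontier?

5

A: not dominated (best daily riders).
B: not dominated (best operating cost).
C: not dominated.
D: not dominated.
E: dominated by G (build time 4≤4, operating cost 46≤54, daily riders 87≥22, capital cost 106≤225).
F: dominated by G (build time 4≤5, operating cost 46≤51, daily riders 87≥51, capital cost 106≤110).
G: not dominated (best capital cost).
Pareto-optimal: A, B, C, D, G → 5.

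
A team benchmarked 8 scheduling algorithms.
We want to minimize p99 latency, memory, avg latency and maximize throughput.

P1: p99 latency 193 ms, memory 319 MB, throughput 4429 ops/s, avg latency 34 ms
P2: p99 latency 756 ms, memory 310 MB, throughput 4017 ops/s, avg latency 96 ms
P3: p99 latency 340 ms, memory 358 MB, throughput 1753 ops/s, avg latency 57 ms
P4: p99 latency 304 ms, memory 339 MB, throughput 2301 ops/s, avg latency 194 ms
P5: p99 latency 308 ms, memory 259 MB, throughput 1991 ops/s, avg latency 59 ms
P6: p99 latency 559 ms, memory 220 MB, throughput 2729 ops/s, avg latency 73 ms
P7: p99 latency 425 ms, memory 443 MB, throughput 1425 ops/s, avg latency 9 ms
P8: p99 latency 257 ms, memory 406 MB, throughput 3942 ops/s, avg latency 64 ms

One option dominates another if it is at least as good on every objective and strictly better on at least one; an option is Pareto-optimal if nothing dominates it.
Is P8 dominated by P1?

P1 vs P8: p99 latency 193≤257, memory 319≤406, throughput 4429≥3942, avg latency 34≤64 — P1 is at least as good on every objective with at least one strict improvement.

Yes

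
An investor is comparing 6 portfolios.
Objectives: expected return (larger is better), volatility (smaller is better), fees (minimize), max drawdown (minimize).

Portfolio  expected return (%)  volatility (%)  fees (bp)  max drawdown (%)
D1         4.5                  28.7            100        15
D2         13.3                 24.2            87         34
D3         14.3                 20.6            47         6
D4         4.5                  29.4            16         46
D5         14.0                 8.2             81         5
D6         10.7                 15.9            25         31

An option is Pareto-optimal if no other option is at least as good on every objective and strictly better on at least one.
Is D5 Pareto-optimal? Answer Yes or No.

D1: worse on expected return (4.5 vs 14.0).
D2: worse on expected return (13.3 vs 14.0).
D3: worse on volatility (20.6 vs 8.2).
D4: worse on expected return (4.5 vs 14.0).
D6: worse on expected return (10.7 vs 14.0).
No option is at least as good as D5 on every objective and strictly better on one.

Yes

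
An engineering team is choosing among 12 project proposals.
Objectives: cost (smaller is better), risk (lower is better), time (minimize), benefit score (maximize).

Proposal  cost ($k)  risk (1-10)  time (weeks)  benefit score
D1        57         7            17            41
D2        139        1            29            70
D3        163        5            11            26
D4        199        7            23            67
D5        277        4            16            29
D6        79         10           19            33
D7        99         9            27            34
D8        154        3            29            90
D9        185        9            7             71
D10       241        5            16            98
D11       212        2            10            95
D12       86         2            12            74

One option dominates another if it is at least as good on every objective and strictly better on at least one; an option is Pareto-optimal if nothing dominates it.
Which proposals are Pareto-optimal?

D1: not dominated (best cost).
D2: not dominated (best risk).
D3: not dominated.
D4: dominated by D12 (cost 86≤199, risk 2≤7, time 12≤23, benefit score 74≥67).
D5: dominated by D11 (cost 212≤277, risk 2≤4, time 10≤16, benefit score 95≥29).
D6: dominated by D1 (cost 57≤79, risk 7≤10, time 17≤19, benefit score 41≥33).
D7: dominated by D1 (cost 57≤99, risk 7≤9, time 17≤27, benefit score 41≥34).
D8: not dominated.
D9: not dominated (best time).
D10: not dominated (best benefit score).
D11: not dominated.
D12: not dominated.

D1, D2, D3, D8, D9, D10, D11, D12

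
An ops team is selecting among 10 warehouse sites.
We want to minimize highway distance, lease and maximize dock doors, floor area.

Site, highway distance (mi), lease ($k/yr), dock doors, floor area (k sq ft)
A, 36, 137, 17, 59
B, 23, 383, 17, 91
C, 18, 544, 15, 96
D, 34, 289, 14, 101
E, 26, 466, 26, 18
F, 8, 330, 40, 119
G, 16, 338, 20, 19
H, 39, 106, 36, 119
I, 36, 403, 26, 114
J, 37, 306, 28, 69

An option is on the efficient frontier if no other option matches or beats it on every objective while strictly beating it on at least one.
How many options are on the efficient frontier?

A: not dominated.
B: dominated by F (highway distance 8≤23, lease 330≤383, dock doors 40≥17, floor area 119≥91).
C: dominated by F (highway distance 8≤18, lease 330≤544, dock doors 40≥15, floor area 119≥96).
D: not dominated.
E: dominated by F (highway distance 8≤26, lease 330≤466, dock doors 40≥26, floor area 119≥18).
F: not dominated (best highway distance).
G: dominated by F (highway distance 8≤16, lease 330≤338, dock doors 40≥20, floor area 119≥19).
H: not dominated (best lease).
I: dominated by F (highway distance 8≤36, lease 330≤403, dock doors 40≥26, floor area 119≥114).
J: not dominated.
Pareto-optimal: A, D, F, H, J → 5.

5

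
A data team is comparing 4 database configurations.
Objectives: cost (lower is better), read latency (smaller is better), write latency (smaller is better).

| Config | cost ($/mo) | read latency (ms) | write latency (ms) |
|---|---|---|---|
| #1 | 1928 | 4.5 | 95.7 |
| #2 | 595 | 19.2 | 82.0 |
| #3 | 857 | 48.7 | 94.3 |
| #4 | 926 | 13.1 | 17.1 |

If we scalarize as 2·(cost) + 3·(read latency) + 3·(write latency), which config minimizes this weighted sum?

#1: 2·1928 + 3·4.5 + 3·95.7 = 4156.6
#2: 2·595 + 3·19.2 + 3·82.0 = 1493.6
#3: 2·857 + 3·48.7 + 3·94.3 = 2143.0
#4: 2·926 + 3·13.1 + 3·17.1 = 1942.6
Lowest: #2 at 1493.6.

#2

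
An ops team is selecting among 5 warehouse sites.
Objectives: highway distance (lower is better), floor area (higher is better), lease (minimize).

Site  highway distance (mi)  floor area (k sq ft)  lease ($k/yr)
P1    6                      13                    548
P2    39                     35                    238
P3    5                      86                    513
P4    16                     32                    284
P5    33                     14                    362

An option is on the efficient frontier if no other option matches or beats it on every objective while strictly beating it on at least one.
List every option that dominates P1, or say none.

P3

P3: highway distance 5≤6, floor area 86≥13, lease 513≤548 — dominates P1.
Others (P2, P4, P5) are each worse than P1 on at least one objective.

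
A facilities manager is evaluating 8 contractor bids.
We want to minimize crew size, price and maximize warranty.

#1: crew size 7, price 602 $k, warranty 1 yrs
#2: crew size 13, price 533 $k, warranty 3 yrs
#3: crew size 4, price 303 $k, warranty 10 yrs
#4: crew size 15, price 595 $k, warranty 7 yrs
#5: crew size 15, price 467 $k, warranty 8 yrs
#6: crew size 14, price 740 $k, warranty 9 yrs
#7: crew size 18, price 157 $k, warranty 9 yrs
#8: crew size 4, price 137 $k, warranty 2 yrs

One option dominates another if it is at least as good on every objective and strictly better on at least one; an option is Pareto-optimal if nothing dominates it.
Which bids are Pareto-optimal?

#1: dominated by #3 (crew size 4≤7, price 303≤602, warranty 10≥1).
#2: dominated by #3 (crew size 4≤13, price 303≤533, warranty 10≥3).
#3: not dominated (best warranty).
#4: dominated by #3 (crew size 4≤15, price 303≤595, warranty 10≥7).
#5: dominated by #3 (crew size 4≤15, price 303≤467, warranty 10≥8).
#6: dominated by #3 (crew size 4≤14, price 303≤740, warranty 10≥9).
#7: not dominated.
#8: not dominated (best price).

#3, #7, #8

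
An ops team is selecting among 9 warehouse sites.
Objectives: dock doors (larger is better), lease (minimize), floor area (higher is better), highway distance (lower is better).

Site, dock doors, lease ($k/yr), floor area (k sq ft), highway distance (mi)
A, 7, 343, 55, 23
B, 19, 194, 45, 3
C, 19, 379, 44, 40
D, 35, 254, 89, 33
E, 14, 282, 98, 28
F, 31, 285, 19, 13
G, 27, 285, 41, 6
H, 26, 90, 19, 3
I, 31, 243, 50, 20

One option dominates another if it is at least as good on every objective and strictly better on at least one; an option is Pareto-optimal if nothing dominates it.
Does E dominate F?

E vs F: E is worse on dock doors (14 vs 31), so it does not dominate F.

No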